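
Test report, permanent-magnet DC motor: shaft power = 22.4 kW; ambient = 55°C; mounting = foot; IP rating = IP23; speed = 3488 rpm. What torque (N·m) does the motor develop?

ω = 2π × 3488/60 = 365.3 rad/s
τ = P/ω = 22400/365.3 = 61.3 N·m

61.3 N·m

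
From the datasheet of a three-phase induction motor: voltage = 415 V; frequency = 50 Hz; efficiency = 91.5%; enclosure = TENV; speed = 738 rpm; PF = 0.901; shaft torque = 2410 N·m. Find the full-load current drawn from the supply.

314 A

ω = 2π×738/60 = 77.28 rad/s; P_out = τω = 2410 × 77.28 = 186245 W
P_in = P_out / η = 186245 / 0.915 = 203546 W
I_L = P_in / (√3·V_L·cosφ) = 203546 / (1.732 × 415 × 0.901) = 314 A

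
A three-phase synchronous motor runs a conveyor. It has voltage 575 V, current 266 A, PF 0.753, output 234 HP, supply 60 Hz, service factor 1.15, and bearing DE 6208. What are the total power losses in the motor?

24900 W

P_in = √3·V·I·cosφ = 1.732×575×266×0.753 = 199477 W
P_out = 234×746 = 174564 W
Losses = P_in − P_out = 199477 − 174564 = 24913 W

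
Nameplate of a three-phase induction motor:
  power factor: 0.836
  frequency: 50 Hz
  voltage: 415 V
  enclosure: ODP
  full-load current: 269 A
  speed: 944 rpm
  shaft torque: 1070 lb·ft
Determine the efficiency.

88.7 %

τ = 1070 lb·ft × 1.356 = 1451 N·m
ω = 2π × 944/60 = 98.86 rad/s; P_out = τω = 1451 × 98.86 = 143446 W
P_in = √3·V_L·I_L·cosφ = 1.732 × 415 × 269 × 0.836 = 161642 W
η = P_out / P_in = 143446 / 161642 = 0.887 = 88.7%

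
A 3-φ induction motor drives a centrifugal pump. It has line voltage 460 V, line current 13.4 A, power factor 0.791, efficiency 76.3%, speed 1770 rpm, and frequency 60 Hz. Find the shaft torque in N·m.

P_in = √3·V·I·cosφ = 1.732 × 460 × 13.4 × 0.791 = 8445 W
P_out = η·P_in = 0.763 × 8445 = 6444 W
n = 1770 rpm
ω = 2π×1770/60 = 185.4 rad/s
τ = P_out/ω = 6444/185.4 = 34.8 N·m

34.8 N·m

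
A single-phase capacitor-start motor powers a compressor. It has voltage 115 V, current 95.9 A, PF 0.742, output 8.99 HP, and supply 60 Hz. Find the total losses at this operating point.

1.48 kW

P_in = V·I·cosφ = 115×95.9×0.742 = 8183 W
P_out = 8.99×746 = 6707 W
Losses = P_in − P_out = 8183 − 6707 = 1476 W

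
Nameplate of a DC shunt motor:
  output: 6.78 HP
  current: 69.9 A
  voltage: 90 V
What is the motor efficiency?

P_out = 6.78 × 746 = 5058 W
P_in = V·I = 90 × 69.9 = 6291 W
η = P_out / P_in = 5058 / 6291 = 0.804 = 80.4%

80.4 %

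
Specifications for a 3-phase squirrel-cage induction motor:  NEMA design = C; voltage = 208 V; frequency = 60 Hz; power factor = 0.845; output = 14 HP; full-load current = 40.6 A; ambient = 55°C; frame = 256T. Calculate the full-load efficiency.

P_out = 14 × 746 = 10444 W
P_in = √3·V_L·I_L·cosφ = 1.732 × 208 × 40.6 × 0.845 = 12359 W
η = P_out / P_in = 10444 / 12359 = 0.845 = 84.5%

84.5 %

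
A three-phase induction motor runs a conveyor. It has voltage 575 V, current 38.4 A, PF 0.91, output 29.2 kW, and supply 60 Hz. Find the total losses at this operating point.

5600 W

P_in = √3·V·I·cosφ = 1.732×575×38.4×0.91 = 34801 W
P_out = 29200 W
Losses = P_in − P_out = 34801 − 29200 = 5601 W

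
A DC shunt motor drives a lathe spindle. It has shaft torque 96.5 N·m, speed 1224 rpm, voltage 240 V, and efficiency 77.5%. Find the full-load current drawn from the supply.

66.5 A

ω = 2π×1224/60 = 128.2 rad/s; P_out = τω = 96.5 × 128.2 = 12371 W
P_in = P_out / η = 12371 / 0.775 = 15963 W
I = P_in / V = 15963 / 240 = 66.5 A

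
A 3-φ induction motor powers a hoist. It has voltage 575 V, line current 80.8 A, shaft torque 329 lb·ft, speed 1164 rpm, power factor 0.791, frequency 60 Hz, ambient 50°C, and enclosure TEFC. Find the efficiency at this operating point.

τ = 329 lb·ft × 1.356 = 446.1 N·m
ω = 2π × 1164/60 = 121.9 rad/s; P_out = τω = 446.1 × 121.9 = 54380 W
P_in = √3·V_L·I_L·cosφ = 1.732 × 575 × 80.8 × 0.791 = 63651 W
η = P_out / P_in = 54380 / 63651 = 0.854 = 85.4%

85.4 %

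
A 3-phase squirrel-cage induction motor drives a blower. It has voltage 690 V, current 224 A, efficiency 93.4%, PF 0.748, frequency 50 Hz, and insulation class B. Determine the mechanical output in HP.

251 HP

P_in = √3·V·I·cosφ = 1.732 × 690 × 224 × 0.748 = 200238 W
P_out = η·P_in = 0.934 × 200238 = 187022 W
= 187022/746 = 251 HP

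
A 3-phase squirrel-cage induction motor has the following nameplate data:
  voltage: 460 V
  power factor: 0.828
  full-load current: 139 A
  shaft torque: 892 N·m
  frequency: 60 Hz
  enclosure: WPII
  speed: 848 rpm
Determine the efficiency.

86.4 %

ω = 2π × 848/60 = 88.8 rad/s; P_out = τω = 892 × 88.8 = 79210 W
P_in = √3·V_L·I_L·cosφ = 1.732 × 460 × 139 × 0.828 = 91696 W
η = P_out / P_in = 79210 / 91696 = 0.864 = 86.4%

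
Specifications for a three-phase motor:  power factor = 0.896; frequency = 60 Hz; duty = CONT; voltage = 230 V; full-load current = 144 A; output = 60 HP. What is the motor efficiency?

P_out = 60 × 746 = 44760 W
P_in = √3·V_L·I_L·cosφ = 1.732 × 230 × 144 × 0.896 = 51398 W
η = P_out / P_in = 44760 / 51398 = 0.871 = 87.1%

87.1 %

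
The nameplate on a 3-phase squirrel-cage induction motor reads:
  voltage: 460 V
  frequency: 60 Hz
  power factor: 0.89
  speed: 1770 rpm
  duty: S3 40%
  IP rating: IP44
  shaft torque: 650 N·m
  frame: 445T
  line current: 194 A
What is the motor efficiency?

ω = 2π × 1770/60 = 185.4 rad/s; P_out = τω = 650 × 185.4 = 120510 W
P_in = √3·V_L·I_L·cosφ = 1.732 × 460 × 194 × 0.89 = 137562 W
η = P_out / P_in = 120510 / 137562 = 0.876 = 87.6%

87.6 %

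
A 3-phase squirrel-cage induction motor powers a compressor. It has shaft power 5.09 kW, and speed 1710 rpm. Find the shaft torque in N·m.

28.4 N·m

ω = 2π × 1710/60 = 179.1 rad/s
τ = P/ω = 5090/179.1 = 28.4 N·m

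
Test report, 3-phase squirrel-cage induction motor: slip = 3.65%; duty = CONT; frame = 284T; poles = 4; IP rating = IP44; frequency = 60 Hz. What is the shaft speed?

n_s = 120f/p = 120×60/4 = 1800 rpm
n = n_s(1 − s) = 1800 × (1 − 0.0365) = 1734 rpm

1734 rpm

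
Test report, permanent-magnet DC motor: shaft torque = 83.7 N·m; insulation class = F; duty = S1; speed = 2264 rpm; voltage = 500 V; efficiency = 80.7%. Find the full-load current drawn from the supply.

49.2 A

ω = 2π×2264/60 = 237.1 rad/s; P_out = τω = 83.7 × 237.1 = 19845 W
P_in = P_out / η = 19845 / 0.807 = 24591 W
I = P_in / V = 24591 / 500 = 49.2 A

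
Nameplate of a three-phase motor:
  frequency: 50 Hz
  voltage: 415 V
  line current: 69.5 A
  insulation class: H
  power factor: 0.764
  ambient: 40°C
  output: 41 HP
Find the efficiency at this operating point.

P_out = 41 × 746 = 30586 W
P_in = √3·V_L·I_L·cosφ = 1.732 × 415 × 69.5 × 0.764 = 38166 W
η = P_out / P_in = 30586 / 38166 = 0.801 = 80.1%

80.1 %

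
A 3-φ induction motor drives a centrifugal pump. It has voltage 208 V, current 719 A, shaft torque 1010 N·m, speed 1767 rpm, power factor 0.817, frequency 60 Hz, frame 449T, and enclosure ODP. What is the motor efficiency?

88.3 %

ω = 2π × 1767/60 = 185 rad/s; P_out = τω = 1010 × 185 = 186850 W
P_in = √3·V_L·I_L·cosφ = 1.732 × 208 × 719 × 0.817 = 211623 W
η = P_out / P_in = 186850 / 211623 = 0.883 = 88.3%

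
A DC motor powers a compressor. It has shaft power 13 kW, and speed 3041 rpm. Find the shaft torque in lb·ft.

ω = 2π × 3041/60 = 318.5 rad/s
τ = P/ω = 13000/318.5 = 40.82 N·m
In lb·ft: 40.82/1.356 = 30.1 lb·ft

30.1 lb·ft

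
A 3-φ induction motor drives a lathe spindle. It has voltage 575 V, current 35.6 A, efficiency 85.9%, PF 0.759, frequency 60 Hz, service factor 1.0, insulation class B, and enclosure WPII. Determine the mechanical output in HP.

P_in = √3·V·I·cosφ = 1.732 × 575 × 35.6 × 0.759 = 26910 W
P_out = η·P_in = 0.859 × 26910 = 23116 W
= 23116/746 = 31 HP

31 HP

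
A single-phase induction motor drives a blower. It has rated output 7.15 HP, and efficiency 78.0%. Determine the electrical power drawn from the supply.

6.84 kW

P_out = 7.15 × 746 = 5334 W
P_in = P_out/η = 5334/0.78 = 6838 W = 6.84 kW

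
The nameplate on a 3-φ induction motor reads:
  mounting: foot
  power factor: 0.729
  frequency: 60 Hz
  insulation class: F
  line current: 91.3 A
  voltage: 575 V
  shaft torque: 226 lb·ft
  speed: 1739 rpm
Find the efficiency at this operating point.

84.2 %

τ = 226 lb·ft × 1.356 = 306.5 N·m
ω = 2π × 1739/60 = 182.1 rad/s; P_out = τω = 306.5 × 182.1 = 55814 W
P_in = √3·V_L·I_L·cosφ = 1.732 × 575 × 91.3 × 0.729 = 66285 W
η = P_out / P_in = 55814 / 66285 = 0.842 = 84.2%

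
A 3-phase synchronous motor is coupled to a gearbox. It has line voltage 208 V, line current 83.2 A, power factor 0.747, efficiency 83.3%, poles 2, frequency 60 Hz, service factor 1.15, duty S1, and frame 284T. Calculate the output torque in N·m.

P_in = √3·V·I·cosφ = 1.732 × 208 × 83.2 × 0.747 = 22390 W
P_out = η·P_in = 0.833 × 22390 = 18651 W
n = n_s = 120×60/2 = 3600 rpm (synchronous)
ω = 2π×3600/60 = 377 rad/s
τ = P_out/ω = 18651/377 = 49.5 N·m

49.5 N·m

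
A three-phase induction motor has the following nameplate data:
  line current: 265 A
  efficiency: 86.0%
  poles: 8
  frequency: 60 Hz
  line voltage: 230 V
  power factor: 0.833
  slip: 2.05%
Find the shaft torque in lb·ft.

P_in = √3·V·I·cosφ = 1.732 × 230 × 265 × 0.833 = 87936 W
P_out = η·P_in = 0.86 × 87936 = 75625 W
n_s = 120×60/8 = 900 rpm; n = 900×(1−0.0205) = 882 rpm
ω = 2π×882/60 = 92.36 rad/s
τ = P_out/ω = 75625/92.36 = 818.8 N·m
In lb·ft: 818.8/1.356 = 604 lb·ft

604 lb·ft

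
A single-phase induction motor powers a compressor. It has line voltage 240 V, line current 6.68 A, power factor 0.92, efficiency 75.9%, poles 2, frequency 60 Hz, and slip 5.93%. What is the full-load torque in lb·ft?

2.33 lb·ft

P_in = V·I·cosφ = 240 × 6.68 × 0.92 = 1475 W
P_out = η·P_in = 0.759 × 1475 = 1120 W
n_s = 120×60/2 = 3600 rpm; n = 3600×(1−0.0593) = 3387 rpm
ω = 2π×3387/60 = 354.7 rad/s
τ = P_out/ω = 1120/354.7 = 3.158 N·m
In lb·ft: 3.158/1.356 = 2.33 lb·ft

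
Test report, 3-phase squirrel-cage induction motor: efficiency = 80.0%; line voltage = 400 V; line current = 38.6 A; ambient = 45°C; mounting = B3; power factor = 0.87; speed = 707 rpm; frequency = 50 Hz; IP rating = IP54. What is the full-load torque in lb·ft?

185 lb·ft

P_in = √3·V·I·cosφ = 1.732 × 400 × 38.6 × 0.87 = 23266 W
P_out = η·P_in = 0.8 × 23266 = 18613 W
n = 707 rpm
ω = 2π×707/60 = 74.04 rad/s
τ = P_out/ω = 18613/74.04 = 251.4 N·m
In lb·ft: 251.4/1.356 = 185 lb·ft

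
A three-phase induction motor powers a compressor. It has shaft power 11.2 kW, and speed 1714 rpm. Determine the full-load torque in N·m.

62.4 N·m

ω = 2π × 1714/60 = 179.5 rad/s
τ = P/ω = 11200/179.5 = 62.4 N·m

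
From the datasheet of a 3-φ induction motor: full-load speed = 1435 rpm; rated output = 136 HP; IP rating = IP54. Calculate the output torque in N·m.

675 N·m

P_out = 136 × 746 = 101456 W
ω = 2π × 1435/60 = 150.3 rad/s
τ = P_out/ω = 101456/150.3 = 675 N·m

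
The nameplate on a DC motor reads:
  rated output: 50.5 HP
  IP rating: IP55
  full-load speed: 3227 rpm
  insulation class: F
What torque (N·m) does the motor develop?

P_out = 50.5 × 746 = 37673 W
ω = 2π × 3227/60 = 337.9 rad/s
τ = P_out/ω = 37673/337.9 = 111 N·m

111 N·m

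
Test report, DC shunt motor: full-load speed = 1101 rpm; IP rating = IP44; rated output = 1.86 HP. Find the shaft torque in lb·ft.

8.88 lb·ft

P_out = 1.86 × 746 = 1388 W
ω = 2π × 1101/60 = 115.3 rad/s
τ = P_out/ω = 1388/115.3 = 12.04 N·m
In lb·ft: 12.04/1.356 = 8.88 lb·ft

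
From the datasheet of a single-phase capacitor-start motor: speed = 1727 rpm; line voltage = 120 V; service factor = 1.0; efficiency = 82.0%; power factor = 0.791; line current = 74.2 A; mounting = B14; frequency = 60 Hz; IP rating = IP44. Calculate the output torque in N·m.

31.9 N·m

P_in = V·I·cosφ = 120 × 74.2 × 0.791 = 7043 W
P_out = η·P_in = 0.82 × 7043 = 5775 W
n = 1727 rpm
ω = 2π×1727/60 = 180.9 rad/s
τ = P_out/ω = 5775/180.9 = 31.9 N·m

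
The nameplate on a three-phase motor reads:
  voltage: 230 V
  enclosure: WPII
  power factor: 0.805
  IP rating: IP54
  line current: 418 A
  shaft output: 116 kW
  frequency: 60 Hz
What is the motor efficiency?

P_out = 116 kW = 116000 W
P_in = √3·V_L·I_L·cosφ = 1.732 × 230 × 418 × 0.805 = 134044 W
η = P_out / P_in = 116000 / 134044 = 0.865 = 86.5%

86.5 %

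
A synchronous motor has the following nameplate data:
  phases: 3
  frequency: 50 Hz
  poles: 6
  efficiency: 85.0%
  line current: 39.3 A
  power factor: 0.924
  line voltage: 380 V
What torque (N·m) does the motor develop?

P_in = √3·V·I·cosφ = 1.732 × 380 × 39.3 × 0.924 = 23900 W
P_out = η·P_in = 0.85 × 23900 = 20315 W
n = n_s = 120×50/6 = 1000 rpm (synchronous)
ω = 2π×1000/60 = 104.7 rad/s
τ = P_out/ω = 20315/104.7 = 194 N·m

194 N·m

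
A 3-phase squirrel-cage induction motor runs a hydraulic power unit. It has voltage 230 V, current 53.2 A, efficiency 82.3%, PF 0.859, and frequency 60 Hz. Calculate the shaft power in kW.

P_in = √3·V·I·cosφ = 1.732 × 230 × 53.2 × 0.859 = 18205 W
P_out = η·P_in = 0.823 × 18205 = 14983 W

15 kW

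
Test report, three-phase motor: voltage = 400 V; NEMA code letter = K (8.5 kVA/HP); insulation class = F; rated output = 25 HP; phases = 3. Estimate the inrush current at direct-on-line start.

307 A

S_LR = 8.5 × 25 = 212.5 kVA
I_LR = S_LR/(√3·V_L) = 212500/(1.732×400) = 307 A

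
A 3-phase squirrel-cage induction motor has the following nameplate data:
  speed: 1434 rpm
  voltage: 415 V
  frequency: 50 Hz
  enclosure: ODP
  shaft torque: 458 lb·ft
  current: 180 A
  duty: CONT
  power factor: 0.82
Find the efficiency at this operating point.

τ = 458 lb·ft × 1.356 = 621 N·m
ω = 2π × 1434/60 = 150.2 rad/s; P_out = τω = 621 × 150.2 = 93274 W
P_in = √3·V_L·I_L·cosφ = 1.732 × 415 × 180 × 0.82 = 106092 W
η = P_out / P_in = 93274 / 106092 = 0.879 = 87.9%

87.9 %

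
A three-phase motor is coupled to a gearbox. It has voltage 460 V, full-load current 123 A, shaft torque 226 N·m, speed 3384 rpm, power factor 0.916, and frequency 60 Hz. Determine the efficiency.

89.2 %

ω = 2π × 3384/60 = 354.4 rad/s; P_out = τω = 226 × 354.4 = 80094 W
P_in = √3·V_L·I_L·cosφ = 1.732 × 460 × 123 × 0.916 = 89765 W
η = P_out / P_in = 80094 / 89765 = 0.892 = 89.2%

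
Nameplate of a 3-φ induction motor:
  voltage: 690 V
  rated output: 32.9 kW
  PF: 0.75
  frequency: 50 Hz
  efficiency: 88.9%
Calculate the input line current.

41.3 A

P_out = 32.9 kW = 32900 W
P_in = P_out / η = 32900 / 0.889 = 37008 W
I_L = P_in / (√3·V_L·cosφ) = 37008 / (1.732 × 690 × 0.75) = 41.3 A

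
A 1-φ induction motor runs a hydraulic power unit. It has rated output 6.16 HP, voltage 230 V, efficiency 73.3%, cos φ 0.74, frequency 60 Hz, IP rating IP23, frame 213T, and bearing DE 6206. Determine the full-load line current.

36.8 A

P_out = 6.16 × 746 = 4595 W
P_in = P_out / η = 4595 / 0.733 = 6269 W
I = P_in / (V·cosφ) = 6269 / (230 × 0.74) = 36.8 A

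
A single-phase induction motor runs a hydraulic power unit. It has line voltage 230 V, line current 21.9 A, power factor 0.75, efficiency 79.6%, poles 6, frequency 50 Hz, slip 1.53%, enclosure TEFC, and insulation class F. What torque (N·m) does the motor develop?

P_in = V·I·cosφ = 230 × 21.9 × 0.75 = 3778 W
P_out = η·P_in = 0.796 × 3778 = 3007 W
n_s = 120×50/6 = 1000 rpm; n = 1000×(1−0.0153) = 985 rpm
ω = 2π×985/60 = 103.1 rad/s
τ = P_out/ω = 3007/103.1 = 29.2 N·m

29.2 N·m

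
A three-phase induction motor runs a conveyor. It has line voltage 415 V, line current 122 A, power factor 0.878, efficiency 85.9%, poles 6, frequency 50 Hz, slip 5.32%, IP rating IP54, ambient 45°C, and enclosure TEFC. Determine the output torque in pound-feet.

492 lb·ft

P_in = √3·V·I·cosφ = 1.732 × 415 × 122 × 0.878 = 76993 W
P_out = η·P_in = 0.859 × 76993 = 66137 W
n_s = 120×50/6 = 1000 rpm; n = 1000×(1−0.0532) = 947 rpm
ω = 2π×947/60 = 99.17 rad/s
τ = P_out/ω = 66137/99.17 = 666.9 N·m
In lb·ft: 666.9/1.356 = 492 lb·ft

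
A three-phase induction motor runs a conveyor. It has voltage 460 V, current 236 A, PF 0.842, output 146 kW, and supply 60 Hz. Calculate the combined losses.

12.3 kW

P_in = √3·V·I·cosφ = 1.732×460×236×0.842 = 158318 W
P_out = 146000 W
Losses = P_in − P_out = 158318 − 146000 = 12318 W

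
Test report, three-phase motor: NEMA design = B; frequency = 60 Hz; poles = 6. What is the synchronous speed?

n_s = 120f/p = 120×60/6 = 1200 rpm

1200 rpm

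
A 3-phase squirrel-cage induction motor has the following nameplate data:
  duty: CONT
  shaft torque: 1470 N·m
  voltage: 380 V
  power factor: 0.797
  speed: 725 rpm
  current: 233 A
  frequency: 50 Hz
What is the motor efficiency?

ω = 2π × 725/60 = 75.92 rad/s; P_out = τω = 1470 × 75.92 = 111602 W
P_in = √3·V_L·I_L·cosφ = 1.732 × 380 × 233 × 0.797 = 122221 W
η = P_out / P_in = 111602 / 122221 = 0.913 = 91.3%

91.3 %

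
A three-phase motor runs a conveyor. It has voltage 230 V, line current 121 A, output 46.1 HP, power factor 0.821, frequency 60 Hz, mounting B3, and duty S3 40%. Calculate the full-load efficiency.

86.9 %

P_out = 46.1 × 746 = 34391 W
P_in = √3·V_L·I_L·cosφ = 1.732 × 230 × 121 × 0.821 = 39573 W
η = P_out / P_in = 34391 / 39573 = 0.869 = 86.9%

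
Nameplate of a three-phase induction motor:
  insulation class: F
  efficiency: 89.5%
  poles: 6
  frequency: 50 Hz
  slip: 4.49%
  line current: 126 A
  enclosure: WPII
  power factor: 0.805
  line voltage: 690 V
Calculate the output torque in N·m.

1080 N·m

P_in = √3·V·I·cosφ = 1.732 × 690 × 126 × 0.805 = 121217 W
P_out = η·P_in = 0.895 × 121217 = 108489 W
n_s = 120×50/6 = 1000 rpm; n = 1000×(1−0.0449) = 955 rpm
ω = 2π×955/60 = 100 rad/s
τ = P_out/ω = 108489/100 = 1080 N·m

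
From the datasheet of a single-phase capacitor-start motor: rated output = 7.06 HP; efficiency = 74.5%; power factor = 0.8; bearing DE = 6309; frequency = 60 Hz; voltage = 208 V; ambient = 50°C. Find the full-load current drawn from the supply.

42.5 A

P_out = 7.06 × 746 = 5267 W
P_in = P_out / η = 5267 / 0.745 = 7070 W
I = P_in / (V·cosφ) = 7070 / (208 × 0.8) = 42.5 A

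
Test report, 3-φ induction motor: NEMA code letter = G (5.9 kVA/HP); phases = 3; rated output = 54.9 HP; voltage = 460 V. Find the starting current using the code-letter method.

407 A

S_LR = 5.9 × 54.9 = 323.91 kVA
I_LR = S_LR/(√3·V_L) = 323910/(1.732×460) = 407 A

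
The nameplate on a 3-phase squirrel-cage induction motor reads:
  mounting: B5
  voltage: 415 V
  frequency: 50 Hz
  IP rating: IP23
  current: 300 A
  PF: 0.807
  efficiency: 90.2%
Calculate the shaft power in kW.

P_in = √3·V·I·cosφ = 1.732 × 415 × 300 × 0.807 = 174017 W
P_out = η·P_in = 0.902 × 174017 = 156963 W

157 kW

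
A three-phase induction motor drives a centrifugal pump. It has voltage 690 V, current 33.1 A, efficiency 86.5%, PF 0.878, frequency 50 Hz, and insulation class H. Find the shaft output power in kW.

30 kW

P_in = √3·V·I·cosφ = 1.732 × 690 × 33.1 × 0.878 = 34731 W
P_out = η·P_in = 0.865 × 34731 = 30042 W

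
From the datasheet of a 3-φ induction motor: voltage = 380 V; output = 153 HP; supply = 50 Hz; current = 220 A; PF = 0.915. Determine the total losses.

18.4 kW

P_in = √3·V·I·cosφ = 1.732×380×220×0.915 = 132488 W
P_out = 153×746 = 114138 W
Losses = P_in − P_out = 132488 − 114138 = 18350 W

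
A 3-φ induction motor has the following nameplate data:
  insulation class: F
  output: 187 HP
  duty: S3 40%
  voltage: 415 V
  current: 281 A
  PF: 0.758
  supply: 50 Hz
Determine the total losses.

P_in = √3·V·I·cosφ = 1.732×415×281×0.758 = 153099 W
P_out = 187×746 = 139502 W
Losses = P_in − P_out = 153099 − 139502 = 13597 W

13600 W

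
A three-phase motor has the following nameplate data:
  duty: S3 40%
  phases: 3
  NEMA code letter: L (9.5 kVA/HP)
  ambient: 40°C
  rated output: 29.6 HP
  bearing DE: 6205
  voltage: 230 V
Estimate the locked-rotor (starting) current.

S_LR = 9.5 × 29.6 = 281.2 kVA
I_LR = S_LR/(√3·V_L) = 281200/(1.732×230) = 706 A

706 A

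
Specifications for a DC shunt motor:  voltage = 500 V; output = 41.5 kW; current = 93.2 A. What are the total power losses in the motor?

P_in = V·I = 500×93.2 = 46600 W
P_out = 41500 W
Losses = P_in − P_out = 46600 − 41500 = 5100 W

5100 W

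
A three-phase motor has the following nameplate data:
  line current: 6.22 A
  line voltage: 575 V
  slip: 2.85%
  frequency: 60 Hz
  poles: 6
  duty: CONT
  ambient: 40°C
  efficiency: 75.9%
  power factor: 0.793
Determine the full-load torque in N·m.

30.5 N·m

P_in = √3·V·I·cosφ = 1.732 × 575 × 6.22 × 0.793 = 4912 W
P_out = η·P_in = 0.759 × 4912 = 3728 W
n_s = 120×60/6 = 1200 rpm; n = 1200×(1−0.0285) = 1166 rpm
ω = 2π×1166/60 = 122.1 rad/s
τ = P_out/ω = 3728/122.1 = 30.5 N·m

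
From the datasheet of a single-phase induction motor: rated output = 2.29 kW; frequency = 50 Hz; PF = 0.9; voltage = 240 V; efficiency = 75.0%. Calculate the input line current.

14.1 A

P_out = 2.29 kW = 2290 W
P_in = P_out / η = 2290 / 0.750 = 3053 W
I = P_in / (V·cosφ) = 3053 / (240 × 0.9) = 14.1 A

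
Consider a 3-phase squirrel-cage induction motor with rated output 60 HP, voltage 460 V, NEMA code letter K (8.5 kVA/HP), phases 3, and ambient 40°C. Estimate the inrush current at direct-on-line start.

640 A

S_LR = 8.5 × 60 = 510 kVA
I_LR = S_LR/(√3·V_L) = 510000/(1.732×460) = 640 A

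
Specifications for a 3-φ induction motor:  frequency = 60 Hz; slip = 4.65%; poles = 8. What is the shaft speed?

858 rpm

n_s = 120f/p = 120×60/8 = 900 rpm
n = n_s(1 − s) = 900 × (1 − 0.0465) = 858 rpm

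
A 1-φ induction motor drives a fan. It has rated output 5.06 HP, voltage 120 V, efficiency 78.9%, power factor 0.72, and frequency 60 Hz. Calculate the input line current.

55.4 A

P_out = 5.06 × 746 = 3775 W
P_in = P_out / η = 3775 / 0.789 = 4785 W
I = P_in / (V·cosφ) = 4785 / (120 × 0.72) = 55.4 A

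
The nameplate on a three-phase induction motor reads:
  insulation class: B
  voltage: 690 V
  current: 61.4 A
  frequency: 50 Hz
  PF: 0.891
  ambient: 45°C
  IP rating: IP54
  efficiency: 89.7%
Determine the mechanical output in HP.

P_in = √3·V·I·cosφ = 1.732 × 690 × 61.4 × 0.891 = 65380 W
P_out = η·P_in = 0.897 × 65380 = 58646 W
= 58646/746 = 78.6 HP

78.6 HP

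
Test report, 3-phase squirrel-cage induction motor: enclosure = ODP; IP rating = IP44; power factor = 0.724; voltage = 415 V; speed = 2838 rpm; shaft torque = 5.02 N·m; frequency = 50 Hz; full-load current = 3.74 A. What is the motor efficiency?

76.7 %

ω = 2π × 2838/60 = 297.2 rad/s; P_out = τω = 5.02 × 297.2 = 1492 W
P_in = √3·V_L·I_L·cosφ = 1.732 × 415 × 3.74 × 0.724 = 1946 W
η = P_out / P_in = 1492 / 1946 = 0.767 = 76.7%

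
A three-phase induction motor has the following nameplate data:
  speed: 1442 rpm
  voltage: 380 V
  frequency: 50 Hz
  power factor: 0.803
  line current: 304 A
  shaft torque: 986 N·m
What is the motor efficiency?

92.7 %

ω = 2π × 1442/60 = 151 rad/s; P_out = τω = 986 × 151 = 148886 W
P_in = √3·V_L·I_L·cosφ = 1.732 × 380 × 304 × 0.803 = 160665 W
η = P_out / P_in = 148886 / 160665 = 0.927 = 92.7%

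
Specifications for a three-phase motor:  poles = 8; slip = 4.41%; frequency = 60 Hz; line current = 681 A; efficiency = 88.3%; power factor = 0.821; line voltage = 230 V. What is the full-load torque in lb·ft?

1610 lb·ft

P_in = √3·V·I·cosφ = 1.732 × 230 × 681 × 0.821 = 222723 W
P_out = η·P_in = 0.883 × 222723 = 196664 W
n_s = 120×60/8 = 900 rpm; n = 900×(1−0.0441) = 860 rpm
ω = 2π×860/60 = 90.06 rad/s
τ = P_out/ω = 196664/90.06 = 2184 N·m
In lb·ft: 2184/1.356 = 1610 lb·ft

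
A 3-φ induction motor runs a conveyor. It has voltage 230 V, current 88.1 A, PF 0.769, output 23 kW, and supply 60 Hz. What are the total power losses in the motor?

P_in = √3·V·I·cosφ = 1.732×230×88.1×0.769 = 26988 W
P_out = 23000 W
Losses = P_in − P_out = 26988 − 23000 = 3988 W

3.99 kW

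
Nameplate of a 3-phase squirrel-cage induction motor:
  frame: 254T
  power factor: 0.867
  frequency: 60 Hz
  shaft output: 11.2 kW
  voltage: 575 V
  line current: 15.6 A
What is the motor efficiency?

P_out = 11.2 kW = 11200 W
P_in = √3·V_L·I_L·cosφ = 1.732 × 575 × 15.6 × 0.867 = 13470 W
η = P_out / P_in = 11200 / 13470 = 0.831 = 83.1%

83.1 %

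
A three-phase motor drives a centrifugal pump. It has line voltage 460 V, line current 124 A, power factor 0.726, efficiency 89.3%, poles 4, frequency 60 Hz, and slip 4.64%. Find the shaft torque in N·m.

P_in = √3·V·I·cosφ = 1.732 × 460 × 124 × 0.726 = 71724 W
P_out = η·P_in = 0.893 × 71724 = 64050 W
n_s = 120×60/4 = 1800 rpm; n = 1800×(1−0.0464) = 1716 rpm
ω = 2π×1716/60 = 179.7 rad/s
τ = P_out/ω = 64050/179.7 = 356 N·m

356 N·m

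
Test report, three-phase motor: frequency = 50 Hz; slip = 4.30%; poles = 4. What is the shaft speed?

1436 rpm

n_s = 120f/p = 120×50/4 = 1500 rpm
n = n_s(1 − s) = 1500 × (1 − 0.043) = 1436 rpm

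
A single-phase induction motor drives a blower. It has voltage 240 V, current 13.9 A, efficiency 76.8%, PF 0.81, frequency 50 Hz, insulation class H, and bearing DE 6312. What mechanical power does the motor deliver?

P_in = V·I·cosφ = 240 × 13.9 × 0.81 = 2702 W
P_out = η·P_in = 0.768 × 2702 = 2075 W

2.08 kW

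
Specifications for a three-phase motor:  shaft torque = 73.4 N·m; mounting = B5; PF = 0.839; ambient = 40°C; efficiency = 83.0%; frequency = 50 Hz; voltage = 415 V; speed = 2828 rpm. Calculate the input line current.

43.4 A

ω = 2π×2828/60 = 296.1 rad/s; P_out = τω = 73.4 × 296.1 = 21734 W
P_in = P_out / η = 21734 / 0.830 = 26186 W
I_L = P_in / (√3·V_L·cosφ) = 26186 / (1.732 × 415 × 0.839) = 43.4 A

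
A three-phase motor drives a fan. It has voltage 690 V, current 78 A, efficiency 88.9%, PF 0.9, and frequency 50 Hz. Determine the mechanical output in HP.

100 HP

P_in = √3·V·I·cosφ = 1.732 × 690 × 78 × 0.9 = 83895 W
P_out = η·P_in = 0.889 × 83895 = 74583 W
= 74583/746 = 100 HP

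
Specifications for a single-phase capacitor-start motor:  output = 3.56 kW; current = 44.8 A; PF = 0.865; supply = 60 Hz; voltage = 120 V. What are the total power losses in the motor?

P_in = V·I·cosφ = 120×44.8×0.865 = 4650 W
P_out = 3560 W
Losses = P_in − P_out = 4650 − 3560 = 1090 W

1.09 kW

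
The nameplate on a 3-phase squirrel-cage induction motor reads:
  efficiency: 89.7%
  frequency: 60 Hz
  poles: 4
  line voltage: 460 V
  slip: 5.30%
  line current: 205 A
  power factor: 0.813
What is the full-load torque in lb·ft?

492 lb·ft

P_in = √3·V·I·cosφ = 1.732 × 460 × 205 × 0.813 = 132785 W
P_out = η·P_in = 0.897 × 132785 = 119108 W
n_s = 120×60/4 = 1800 rpm; n = 1800×(1−0.053) = 1705 rpm
ω = 2π×1705/60 = 178.5 rad/s
τ = P_out/ω = 119108/178.5 = 667.3 N·m
In lb·ft: 667.3/1.356 = 492 lb·ft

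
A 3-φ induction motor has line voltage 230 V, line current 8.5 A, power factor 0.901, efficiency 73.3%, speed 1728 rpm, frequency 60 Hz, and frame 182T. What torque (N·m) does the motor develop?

12.4 N·m

P_in = √3·V·I·cosφ = 1.732 × 230 × 8.5 × 0.901 = 3051 W
P_out = η·P_in = 0.733 × 3051 = 2236 W
n = 1728 rpm
ω = 2π×1728/60 = 181 rad/s
τ = P_out/ω = 2236/181 = 12.4 N·m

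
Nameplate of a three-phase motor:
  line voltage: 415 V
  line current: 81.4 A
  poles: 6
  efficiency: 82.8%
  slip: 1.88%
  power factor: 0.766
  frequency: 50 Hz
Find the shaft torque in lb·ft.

266 lb·ft

P_in = √3·V·I·cosφ = 1.732 × 415 × 81.4 × 0.766 = 44818 W
P_out = η·P_in = 0.828 × 44818 = 37109 W
n_s = 120×50/6 = 1000 rpm; n = 1000×(1−0.0188) = 981 rpm
ω = 2π×981/60 = 102.7 rad/s
τ = P_out/ω = 37109/102.7 = 361.3 N·m
In lb·ft: 361.3/1.356 = 266 lb·ft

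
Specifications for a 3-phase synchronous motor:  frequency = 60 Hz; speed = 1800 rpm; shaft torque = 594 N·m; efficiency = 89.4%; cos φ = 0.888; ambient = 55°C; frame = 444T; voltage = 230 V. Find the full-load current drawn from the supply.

354 A

ω = 2π×1800/60 = 188.5 rad/s; P_out = τω = 594 × 188.5 = 111969 W
P_in = P_out / η = 111969 / 0.894 = 125245 W
I_L = P_in / (√3·V_L·cosφ) = 125245 / (1.732 × 230 × 0.888) = 354 A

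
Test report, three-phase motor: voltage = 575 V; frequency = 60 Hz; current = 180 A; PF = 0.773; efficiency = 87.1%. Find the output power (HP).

162 HP

P_in = √3·V·I·cosφ = 1.732 × 575 × 180 × 0.773 = 138570 W
P_out = η·P_in = 0.871 × 138570 = 120694 W
= 120694/746 = 162 HP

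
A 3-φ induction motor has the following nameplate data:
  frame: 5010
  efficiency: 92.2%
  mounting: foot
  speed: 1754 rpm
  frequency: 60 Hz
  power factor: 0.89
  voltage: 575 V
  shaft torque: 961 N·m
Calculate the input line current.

ω = 2π×1754/60 = 183.7 rad/s; P_out = τω = 961 × 183.7 = 176536 W
P_in = P_out / η = 176536 / 0.922 = 191471 W
I_L = P_in / (√3·V_L·cosφ) = 191471 / (1.732 × 575 × 0.89) = 216 A

216 A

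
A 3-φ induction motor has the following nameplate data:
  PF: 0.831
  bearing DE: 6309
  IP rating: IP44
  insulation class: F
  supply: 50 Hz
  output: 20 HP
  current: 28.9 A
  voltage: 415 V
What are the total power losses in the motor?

P_in = √3·V·I·cosφ = 1.732×415×28.9×0.831 = 17262 W
P_out = 20×746 = 14920 W
Losses = P_in − P_out = 17262 − 14920 = 2342 W

2340 W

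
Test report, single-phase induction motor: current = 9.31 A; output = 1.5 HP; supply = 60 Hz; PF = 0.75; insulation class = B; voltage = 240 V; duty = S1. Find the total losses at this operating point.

557 W

P_in = V·I·cosφ = 240×9.31×0.75 = 1676 W
P_out = 1.5×746 = 1119 W
Losses = P_in − P_out = 1676 − 1119 = 557 W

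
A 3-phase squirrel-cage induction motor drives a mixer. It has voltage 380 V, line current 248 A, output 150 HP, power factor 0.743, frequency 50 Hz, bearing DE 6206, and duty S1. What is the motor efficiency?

92.3 %

P_out = 150 × 746 = 111900 W
P_in = √3·V_L·I_L·cosφ = 1.732 × 380 × 248 × 0.743 = 121275 W
η = P_out / P_in = 111900 / 121275 = 0.923 = 92.3%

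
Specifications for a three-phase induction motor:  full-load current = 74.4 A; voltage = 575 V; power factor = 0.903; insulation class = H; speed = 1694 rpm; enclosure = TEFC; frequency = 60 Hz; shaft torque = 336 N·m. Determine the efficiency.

89.1 %

ω = 2π × 1694/60 = 177.4 rad/s; P_out = τω = 336 × 177.4 = 59606 W
P_in = √3·V_L·I_L·cosφ = 1.732 × 575 × 74.4 × 0.903 = 66908 W
η = P_out / P_in = 59606 / 66908 = 0.891 = 89.1%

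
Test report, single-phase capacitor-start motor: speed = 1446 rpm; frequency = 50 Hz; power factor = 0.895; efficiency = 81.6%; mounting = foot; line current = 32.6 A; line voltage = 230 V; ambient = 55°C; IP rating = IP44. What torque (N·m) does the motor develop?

36.2 N·m

P_in = V·I·cosφ = 230 × 32.6 × 0.895 = 6711 W
P_out = η·P_in = 0.816 × 6711 = 5476 W
n = 1446 rpm
ω = 2π×1446/60 = 151.4 rad/s
τ = P_out/ω = 5476/151.4 = 36.2 N·m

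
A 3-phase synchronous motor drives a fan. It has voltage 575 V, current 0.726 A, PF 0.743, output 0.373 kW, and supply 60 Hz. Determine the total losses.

164 W

P_in = √3·V·I·cosφ = 1.732×575×0.726×0.743 = 537 W
P_out = 373 W
Losses = P_in − P_out = 537 − 373 = 164 W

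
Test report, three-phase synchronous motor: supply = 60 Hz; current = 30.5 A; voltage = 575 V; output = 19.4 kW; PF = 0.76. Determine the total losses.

3690 W

P_in = √3·V·I·cosφ = 1.732×575×30.5×0.76 = 23085 W
P_out = 19400 W
Losses = P_in − P_out = 23085 − 19400 = 3685 W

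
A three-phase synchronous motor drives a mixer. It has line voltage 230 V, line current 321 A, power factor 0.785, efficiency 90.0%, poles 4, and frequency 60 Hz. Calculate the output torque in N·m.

P_in = √3·V·I·cosφ = 1.732 × 230 × 321 × 0.785 = 100381 W
P_out = η·P_in = 0.9 × 100381 = 90343 W
n = n_s = 120×60/4 = 1800 rpm (synchronous)
ω = 2π×1800/60 = 188.5 rad/s
τ = P_out/ω = 90343/188.5 = 479 N·m

479 N·m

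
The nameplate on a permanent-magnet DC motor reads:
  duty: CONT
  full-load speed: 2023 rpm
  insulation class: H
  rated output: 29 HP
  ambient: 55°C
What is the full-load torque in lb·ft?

75.3 lb·ft

P_out = 29 × 746 = 21634 W
ω = 2π × 2023/60 = 211.8 rad/s
τ = P_out/ω = 21634/211.8 = 102.1 N·m
In lb·ft: 102.1/1.356 = 75.3 lb·ft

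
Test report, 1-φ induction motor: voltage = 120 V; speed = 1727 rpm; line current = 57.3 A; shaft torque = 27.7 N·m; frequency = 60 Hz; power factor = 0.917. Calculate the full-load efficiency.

79.5 %

ω = 2π × 1727/60 = 180.9 rad/s; P_out = τω = 27.7 × 180.9 = 5011 W
P_in = V·I·cosφ = 120 × 57.3 × 0.917 = 6305 W
η = P_out / P_in = 5011 / 6305 = 0.795 = 79.5%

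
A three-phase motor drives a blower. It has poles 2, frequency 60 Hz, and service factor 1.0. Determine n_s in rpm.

3600 rpm

n_s = 120f/p = 120×60/2 = 3600 rpm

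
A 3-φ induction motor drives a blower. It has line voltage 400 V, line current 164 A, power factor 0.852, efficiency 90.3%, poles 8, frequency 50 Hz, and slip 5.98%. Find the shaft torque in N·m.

1180 N·m

P_in = √3·V·I·cosφ = 1.732 × 400 × 164 × 0.852 = 96804 W
P_out = η·P_in = 0.903 × 96804 = 87414 W
n_s = 120×50/8 = 750 rpm; n = 750×(1−0.0598) = 705 rpm
ω = 2π×705/60 = 73.83 rad/s
τ = P_out/ω = 87414/73.83 = 1180 N·m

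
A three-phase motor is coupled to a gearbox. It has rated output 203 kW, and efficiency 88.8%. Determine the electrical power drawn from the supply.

P_out = 203000 W
P_in = P_out/η = 203000/0.888 = 228604 W = 229 kW

229 kW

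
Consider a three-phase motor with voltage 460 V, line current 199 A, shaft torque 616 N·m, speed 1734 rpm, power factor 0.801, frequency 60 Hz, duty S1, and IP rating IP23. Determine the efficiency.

ω = 2π × 1734/60 = 181.6 rad/s; P_out = τω = 616 × 181.6 = 111866 W
P_in = √3·V_L·I_L·cosφ = 1.732 × 460 × 199 × 0.801 = 126996 W
η = P_out / P_in = 111866 / 126996 = 0.881 = 88.1%

88.1 %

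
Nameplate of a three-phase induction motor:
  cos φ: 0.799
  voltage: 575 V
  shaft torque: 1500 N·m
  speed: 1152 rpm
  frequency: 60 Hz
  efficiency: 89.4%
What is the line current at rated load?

ω = 2π×1152/60 = 120.6 rad/s; P_out = τω = 1500 × 120.6 = 180900 W
P_in = P_out / η = 180900 / 0.894 = 202349 W
I_L = P_in / (√3·V_L·cosφ) = 202349 / (1.732 × 575 × 0.799) = 254 A

254 A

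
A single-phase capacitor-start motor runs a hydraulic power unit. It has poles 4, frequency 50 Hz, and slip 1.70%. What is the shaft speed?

n_s = 120f/p = 120×50/4 = 1500 rpm
n = n_s(1 − s) = 1500 × (1 − 0.017) = 1474 rpm

1474 rpm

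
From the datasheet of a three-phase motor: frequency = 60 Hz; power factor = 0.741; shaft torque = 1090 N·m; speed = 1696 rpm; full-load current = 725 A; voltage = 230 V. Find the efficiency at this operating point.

ω = 2π × 1696/60 = 177.6 rad/s; P_out = τω = 1090 × 177.6 = 193584 W
P_in = √3·V_L·I_L·cosφ = 1.732 × 230 × 725 × 0.741 = 214009 W
η = P_out / P_in = 193584 / 214009 = 0.905 = 90.5%

90.5 %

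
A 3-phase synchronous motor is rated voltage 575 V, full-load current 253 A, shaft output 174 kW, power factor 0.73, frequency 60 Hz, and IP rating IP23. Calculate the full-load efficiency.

94.6 %

P_out = 174 kW = 174000 W
P_in = √3·V_L·I_L·cosφ = 1.732 × 575 × 253 × 0.73 = 183933 W
η = P_out / P_in = 174000 / 183933 = 0.946 = 94.6%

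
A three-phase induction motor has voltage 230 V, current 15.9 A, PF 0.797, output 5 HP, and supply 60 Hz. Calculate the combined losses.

1320 W

P_in = √3·V·I·cosφ = 1.732×230×15.9×0.797 = 5048 W
P_out = 5×746 = 3730 W
Losses = P_in − P_out = 5048 − 3730 = 1318 W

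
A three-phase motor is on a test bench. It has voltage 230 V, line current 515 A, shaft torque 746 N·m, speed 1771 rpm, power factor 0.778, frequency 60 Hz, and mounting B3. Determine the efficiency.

ω = 2π × 1771/60 = 185.5 rad/s; P_out = τω = 746 × 185.5 = 138383 W
P_in = √3·V_L·I_L·cosφ = 1.732 × 230 × 515 × 0.778 = 159611 W
η = P_out / P_in = 138383 / 159611 = 0.867 = 86.7%

86.7 %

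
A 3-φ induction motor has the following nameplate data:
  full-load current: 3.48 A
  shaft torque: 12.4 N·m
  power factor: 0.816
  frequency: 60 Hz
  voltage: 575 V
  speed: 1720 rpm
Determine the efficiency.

ω = 2π × 1720/60 = 180.1 rad/s; P_out = τω = 12.4 × 180.1 = 2233 W
P_in = √3·V_L·I_L·cosφ = 1.732 × 575 × 3.48 × 0.816 = 2828 W
η = P_out / P_in = 2233 / 2828 = 0.790 = 79.0%

79.0 %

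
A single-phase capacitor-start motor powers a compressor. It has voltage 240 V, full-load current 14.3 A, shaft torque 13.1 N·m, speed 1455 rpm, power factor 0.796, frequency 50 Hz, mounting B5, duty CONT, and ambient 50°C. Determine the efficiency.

73.1 %

ω = 2π × 1455/60 = 152.4 rad/s; P_out = τω = 13.1 × 152.4 = 1996 W
P_in = V·I·cosφ = 240 × 14.3 × 0.796 = 2732 W
η = P_out / P_in = 1996 / 2732 = 0.731 = 73.1%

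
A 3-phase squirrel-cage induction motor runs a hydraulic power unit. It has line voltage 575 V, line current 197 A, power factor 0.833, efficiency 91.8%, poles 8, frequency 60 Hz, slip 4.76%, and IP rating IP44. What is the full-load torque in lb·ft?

P_in = √3·V·I·cosφ = 1.732 × 575 × 197 × 0.833 = 163428 W
P_out = η·P_in = 0.918 × 163428 = 150027 W
n_s = 120×60/8 = 900 rpm; n = 900×(1−0.0476) = 857 rpm
ω = 2π×857/60 = 89.74 rad/s
τ = P_out/ω = 150027/89.74 = 1672 N·m
In lb·ft: 1672/1.356 = 1230 lb·ft

1230 lb·ft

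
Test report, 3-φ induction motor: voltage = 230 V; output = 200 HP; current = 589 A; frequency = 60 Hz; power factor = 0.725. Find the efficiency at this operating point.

P_out = 200 × 746 = 149200 W
P_in = √3·V_L·I_L·cosφ = 1.732 × 230 × 589 × 0.725 = 170110 W
η = P_out / P_in = 149200 / 170110 = 0.877 = 87.7%

87.7 %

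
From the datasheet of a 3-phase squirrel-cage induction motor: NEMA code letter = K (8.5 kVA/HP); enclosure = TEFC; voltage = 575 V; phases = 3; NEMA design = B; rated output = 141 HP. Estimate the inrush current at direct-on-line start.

S_LR = 8.5 × 141 = 1198.5 kVA
I_LR = S_LR/(√3·V_L) = 1198500/(1.732×575) = 1200 A

1200 A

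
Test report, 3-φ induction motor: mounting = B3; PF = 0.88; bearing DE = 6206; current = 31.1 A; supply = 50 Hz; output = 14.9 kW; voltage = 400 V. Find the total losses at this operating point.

4060 W

P_in = √3·V·I·cosφ = 1.732×400×31.1×0.88 = 18961 W
P_out = 14900 W
Losses = P_in − P_out = 18961 − 14900 = 4061 W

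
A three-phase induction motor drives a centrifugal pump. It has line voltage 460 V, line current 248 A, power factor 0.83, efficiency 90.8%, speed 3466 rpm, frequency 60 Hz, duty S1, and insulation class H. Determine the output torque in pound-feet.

P_in = √3·V·I·cosφ = 1.732 × 460 × 248 × 0.83 = 163997 W
P_out = η·P_in = 0.908 × 163997 = 148909 W
n = 3466 rpm
ω = 2π×3466/60 = 363 rad/s
τ = P_out/ω = 148909/363 = 410.2 N·m
In lb·ft: 410.2/1.356 = 303 lb·ft

303 lb·ft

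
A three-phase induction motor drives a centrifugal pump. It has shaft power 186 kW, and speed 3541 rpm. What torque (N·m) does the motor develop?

ω = 2π × 3541/60 = 370.8 rad/s
τ = P/ω = 186000/370.8 = 502 N·m

502 N·m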